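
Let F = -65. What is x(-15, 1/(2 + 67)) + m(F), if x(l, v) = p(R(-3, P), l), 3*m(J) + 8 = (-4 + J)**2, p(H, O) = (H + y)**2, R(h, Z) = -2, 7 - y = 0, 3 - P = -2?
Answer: 4828/3 ≈ 1609.3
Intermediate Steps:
P = 5 (P = 3 - 1*(-2) = 3 + 2 = 5)
y = 7 (y = 7 - 1*0 = 7 + 0 = 7)
p(H, O) = (7 + H)**2 (p(H, O) = (H + 7)**2 = (7 + H)**2)
m(J) = -8/3 + (-4 + J)**2/3
x(l, v) = 25 (x(l, v) = (7 - 2)**2 = 5**2 = 25)
x(-15, 1/(2 + 67)) + m(F) = 25 + (-8/3 + (-4 - 65)**2/3) = 25 + (-8/3 + (1/3)*(-69)**2) = 25 + (-8/3 + (1/3)*4761) = 25 + (-8/3 + 1587) = 25 + 4753/3 = 4828/3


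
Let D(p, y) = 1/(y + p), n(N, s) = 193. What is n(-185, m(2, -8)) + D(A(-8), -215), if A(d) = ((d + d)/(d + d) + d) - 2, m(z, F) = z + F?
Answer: 43231/224 ≈ 193.00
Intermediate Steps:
m(z, F) = F + z
A(d) = -1 + d (A(d) = ((2*d)/((2*d)) + d) - 2 = ((2*d)*(1/(2*d)) + d) - 2 = (1 + d) - 2 = -1 + d)
D(p, y) = 1/(p + y)
n(-185, m(2, -8)) + D(A(-8), -215) = 193 + 1/((-1 - 8) - 215) = 193 + 1/(-9 - 215) = 193 + 1/(-224) = 193 - 1/224 = 43231/224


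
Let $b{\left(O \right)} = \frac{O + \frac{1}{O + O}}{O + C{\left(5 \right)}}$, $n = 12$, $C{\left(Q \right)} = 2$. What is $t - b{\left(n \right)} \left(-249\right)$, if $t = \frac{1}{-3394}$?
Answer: $\frac{40705883}{190064} \approx 214.17$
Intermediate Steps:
$t = - \frac{1}{3394} \approx -0.00029464$
$b{\left(O \right)} = \frac{O + \frac{1}{2 O}}{2 + O}$ ($b{\left(O \right)} = \frac{O + \frac{1}{O + O}}{O + 2} = \frac{O + \frac{1}{2 O}}{2 + O}$)
$t - b{\left(n \right)} \left(-249\right) = - \frac{1}{3394} - \frac{\frac{1}{2} + 12^{2}}{12 \left(2 + 12\right)} \left(-249\right) = - \frac{1}{3394} - \frac{\frac{1}{2} + 144}{12 \cdot 14} \left(-249\right) = - \frac{1}{3394} - \frac{1}{12} \cdot \frac{1}{14} \cdot \frac{289}{2} \left(-249\right) = - \frac{1}{3394} - \frac{289}{336} \left(-249\right) = - \frac{1}{3394} - - \frac{23987}{112} = - \frac{1}{3394} + \frac{23987}{112} = \frac{40705883}{190064}$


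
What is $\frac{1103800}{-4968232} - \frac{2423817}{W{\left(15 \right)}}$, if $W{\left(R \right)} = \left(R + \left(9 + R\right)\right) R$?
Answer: $- \frac{167260151452}{40366885} \approx -4143.5$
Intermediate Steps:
$W{\left(R \right)} = R \left(9 + 2 R\right)$ ($W{\left(R \right)} = \left(9 + 2 R\right) R = R \left(9 + 2 R\right)$)
$\frac{1103800}{-4968232} - \frac{2423817}{W{\left(15 \right)}} = \frac{1103800}{-4968232} - \frac{2423817}{15 \left(9 + 2 \cdot 15\right)} = 1103800 \left(- \frac{1}{4968232}\right) - \frac{2423817}{15 \left(9 + 30\right)} = - \frac{137975}{621029} - \frac{2423817}{15 \cdot 39} = - \frac{137975}{621029} - \frac{2423817}{585} = - \frac{137975}{621029} - \frac{269313}{65} = - \frac{167260151452}{40366885}$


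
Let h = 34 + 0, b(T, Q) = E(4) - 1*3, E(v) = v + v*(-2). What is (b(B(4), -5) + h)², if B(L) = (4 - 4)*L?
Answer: 729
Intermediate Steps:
E(v) = -v (E(v) = v - 2*v = -v)
B(L) = 0 (B(L) = 0*L = 0)
b(T, Q) = -7 (b(T, Q) = -1*4 - 1*3 = -4 - 3 = -7)
h = 34
(b(B(4), -5) + h)² = (-7 + 34)² = 27² = 729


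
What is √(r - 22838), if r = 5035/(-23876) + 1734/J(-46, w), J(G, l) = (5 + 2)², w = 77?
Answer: I*√159238415586667/83566 ≈ 151.01*I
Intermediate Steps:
J(G, l) = 49 (J(G, l) = 7² = 49)
r = 41154269/1169924 (r = 5035/(-23876) + 1734/49 = 5035*(-1/23876) + 1734*(1/49) = -5035/23876 + 1734/49 = 41154269/1169924 ≈ 35.177)
√(r - 22838) = √(41154269/1169924 - 22838) = √(-26677570043/1169924) = I*√159238415586667/83566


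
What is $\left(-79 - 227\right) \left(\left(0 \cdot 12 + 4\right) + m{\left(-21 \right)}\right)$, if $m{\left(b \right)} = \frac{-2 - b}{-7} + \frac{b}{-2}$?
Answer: $- \frac{25245}{7} \approx -3606.4$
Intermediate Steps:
$m{\left(b \right)} = \frac{2}{7} - \frac{5 b}{14}$ ($m{\left(b \right)} = \left(-2 - b\right) \left(- \frac{1}{7}\right) + b \left(- \frac{1}{2}\right) = \left(\frac{2}{7} + \frac{b}{7}\right) - \frac{b}{2} = \frac{2}{7} - \frac{5 b}{14}$)
$\left(-79 - 227\right) \left(\left(0 \cdot 12 + 4\right) + m{\left(-21 \right)}\right) = \left(-79 - 227\right) \left(\left(0 \cdot 12 + 4\right) + \left(\frac{2}{7} - - \frac{15}{2}\right)\right) = - 306 \left(\left(0 + 4\right) + \left(\frac{2}{7} + \frac{15}{2}\right)\right) = - 306 \left(4 + \frac{109}{14}\right) = \left(-306\right) \frac{165}{14} = - \frac{25245}{7}$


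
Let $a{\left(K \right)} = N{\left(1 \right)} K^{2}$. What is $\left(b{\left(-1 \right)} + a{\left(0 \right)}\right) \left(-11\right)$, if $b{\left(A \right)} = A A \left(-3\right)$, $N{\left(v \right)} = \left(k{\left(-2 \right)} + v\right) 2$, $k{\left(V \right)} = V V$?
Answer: $33$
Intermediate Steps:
$k{\left(V \right)} = V^{2}$
$N{\left(v \right)} = 8 + 2 v$ ($N{\left(v \right)} = \left(\left(-2\right)^{2} + v\right) 2 = \left(4 + v\right) 2 = 8 + 2 v$)
$b{\left(A \right)} = - 3 A^{2}$ ($b{\left(A \right)} = A^{2} \left(-3\right) = - 3 A^{2}$)
$a{\left(K \right)} = 10 K^{2}$ ($a{\left(K \right)} = \left(8 + 2 \cdot 1\right) K^{2} = \left(8 + 2\right) K^{2} = 10 K^{2}$)
$\left(b{\left(-1 \right)} + a{\left(0 \right)}\right) \left(-11\right) = \left(- 3 \left(-1\right)^{2} + 10 \cdot 0^{2}\right) \left(-11\right) = \left(\left(-3\right) 1 + 10 \cdot 0\right) \left(-11\right) = \left(-3 + 0\right) \left(-11\right) = \left(-3\right) \left(-11\right) = 33$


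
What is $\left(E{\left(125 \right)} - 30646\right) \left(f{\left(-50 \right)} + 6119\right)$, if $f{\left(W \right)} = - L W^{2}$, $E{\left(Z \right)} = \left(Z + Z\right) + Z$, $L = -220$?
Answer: $-16834278249$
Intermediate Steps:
$E{\left(Z \right)} = 3 Z$ ($E{\left(Z \right)} = 2 Z + Z = 3 Z$)
$f{\left(W \right)} = 220 W^{2}$ ($f{\left(W \right)} = \left(-1\right) \left(-220\right) W^{2} = 220 W^{2}$)
$\left(E{\left(125 \right)} - 30646\right) \left(f{\left(-50 \right)} + 6119\right) = \left(3 \cdot 125 - 30646\right) \left(220 \left(-50\right)^{2} + 6119\right) = \left(375 - 30646\right) \left(220 \cdot 2500 + 6119\right) = - 30271 \left(550000 + 6119\right) = \left(-30271\right) 556119 = -16834278249$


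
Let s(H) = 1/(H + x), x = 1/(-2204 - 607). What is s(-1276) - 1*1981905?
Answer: -7108770187296/3586837 ≈ -1.9819e+6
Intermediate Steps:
x = -1/2811 (x = 1/(-2811) = -1/2811 ≈ -0.00035575)
s(H) = 1/(-1/2811 + H) (s(H) = 1/(H - 1/2811) = 1/(-1/2811 + H))
s(-1276) - 1*1981905 = 2811/(-1 + 2811*(-1276)) - 1*1981905 = 2811/(-1 - 3586836) - 1981905 = 2811/(-3586837) - 1981905 = 2811*(-1/3586837) - 1981905 = -2811/3586837 - 1981905 = -7108770187296/3586837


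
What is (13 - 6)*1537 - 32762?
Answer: -22003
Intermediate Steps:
(13 - 6)*1537 - 32762 = 7*1537 - 32762 = 10759 - 32762 = -22003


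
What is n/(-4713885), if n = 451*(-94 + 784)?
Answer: -1886/28569 ≈ -0.066016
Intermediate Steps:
n = 311190 (n = 451*690 = 311190)
n/(-4713885) = 311190/(-4713885) = 311190*(-1/4713885) = -1886/28569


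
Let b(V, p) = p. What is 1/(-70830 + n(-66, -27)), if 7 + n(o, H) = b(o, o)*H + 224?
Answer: -1/68831 ≈ -1.4528e-5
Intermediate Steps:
n(o, H) = 217 + H*o (n(o, H) = -7 + (o*H + 224) = -7 + (H*o + 224) = -7 + (224 + H*o) = 217 + H*o)
1/(-70830 + n(-66, -27)) = 1/(-70830 + (217 - 27*(-66))) = 1/(-70830 + (217 + 1782)) = 1/(-70830 + 1999) = 1/(-68831) = -1/68831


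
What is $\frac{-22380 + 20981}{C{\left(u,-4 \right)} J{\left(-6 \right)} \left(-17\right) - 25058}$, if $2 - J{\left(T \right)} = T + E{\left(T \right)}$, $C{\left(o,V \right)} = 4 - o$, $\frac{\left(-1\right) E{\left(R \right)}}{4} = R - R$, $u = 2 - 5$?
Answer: $\frac{1399}{26010} \approx 0.053787$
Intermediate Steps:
$u = -3$
$E{\left(R \right)} = 0$ ($E{\left(R \right)} = - 4 \left(R - R\right) = \left(-4\right) 0 = 0$)
$J{\left(T \right)} = 2 - T$ ($J{\left(T \right)} = 2 - \left(T + 0\right) = 2 - T$)
$\frac{-22380 + 20981}{C{\left(u,-4 \right)} J{\left(-6 \right)} \left(-17\right) - 25058} = \frac{-22380 + 20981}{\left(4 - -3\right) \left(2 - -6\right) \left(-17\right) - 25058} = - \frac{1399}{\left(4 + 3\right) \left(2 + 6\right) \left(-17\right) - 25058} = - \frac{1399}{7 \cdot 8 \left(-17\right) - 25058} = - \frac{1399}{56 \left(-17\right) - 25058} = - \frac{1399}{-952 - 25058} = - \frac{1399}{-26010} = \left(-1399\right) \left(- \frac{1}{26010}\right) = \frac{1399}{26010}$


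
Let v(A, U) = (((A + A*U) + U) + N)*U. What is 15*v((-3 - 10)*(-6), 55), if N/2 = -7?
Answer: 3637425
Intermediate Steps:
N = -14 (N = 2*(-7) = -14)
v(A, U) = U*(-14 + A + U + A*U) (v(A, U) = (((A + A*U) + U) - 14)*U = ((A + U + A*U) - 14)*U = (-14 + A + U + A*U)*U = U*(-14 + A + U + A*U))
15*v((-3 - 10)*(-6), 55) = 15*(55*(-14 + (-3 - 10)*(-6) + 55 + ((-3 - 10)*(-6))*55)) = 15*(55*(-14 - 13*(-6) + 55 - 13*(-6)*55)) = 15*(55*(-14 + 78 + 55 + 78*55)) = 15*(55*(-14 + 78 + 55 + 4290)) = 15*(55*4409) = 15*242495 = 3637425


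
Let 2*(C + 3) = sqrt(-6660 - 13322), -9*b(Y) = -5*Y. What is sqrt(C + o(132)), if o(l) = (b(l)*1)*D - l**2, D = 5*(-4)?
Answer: sqrt(-680172 + 18*I*sqrt(19982))/6 ≈ 0.2571 + 137.45*I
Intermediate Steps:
b(Y) = 5*Y/9 (b(Y) = -(-5)*Y/9 = 5*Y/9)
D = -20
C = -3 + I*sqrt(19982)/2 (C = -3 + sqrt(-6660 - 13322)/2 = -3 + sqrt(-19982)/2 = -3 + (I*sqrt(19982))/2 = -3 + I*sqrt(19982)/2 ≈ -3.0 + 70.679*I)
o(l) = -l**2 - 100*l/9 (o(l) = ((5*l/9)*1)*(-20) - l**2 = (5*l/9)*(-20) - l**2 = -100*l/9 - l**2 = -l**2 - 100*l/9)
sqrt(C + o(132)) = sqrt((-3 + I*sqrt(19982)/2) + (1/9)*132*(-100 - 9*132)) = sqrt((-3 + I*sqrt(19982)/2) + (1/9)*132*(-100 - 1188)) = sqrt((-3 + I*sqrt(19982)/2) + (1/9)*132*(-1288)) = sqrt((-3 + I*sqrt(19982)/2) - 56672/3) = sqrt(-56681/3 + I*sqrt(19982)/2)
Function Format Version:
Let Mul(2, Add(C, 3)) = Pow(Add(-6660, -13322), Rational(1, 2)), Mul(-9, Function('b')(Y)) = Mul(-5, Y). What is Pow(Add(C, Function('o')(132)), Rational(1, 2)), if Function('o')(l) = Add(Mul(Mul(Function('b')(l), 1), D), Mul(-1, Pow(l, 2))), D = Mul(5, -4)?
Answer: Mul(Rational(1, 6), Pow(Add(-680172, Mul(18, I, Pow(19982, Rational(1, 2)))), Rational(1, 2))) ≈ Add(0.25710, Mul(137.45, I))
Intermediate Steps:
Function('b')(Y) = Mul(Rational(5, 9), Y) (Function('b')(Y) = Mul(Rational(-1, 9), Mul(-5, Y)) = Mul(Rational(5, 9), Y))
D = -20
C = Add(-3, Mul(Rational(1, 2), I, Pow(19982, Rational(1, 2)))) (C = Add(-3, Mul(Rational(1, 2), Pow(Add(-6660, -13322), Rational(1, 2)))) = Add(-3, Mul(Rational(1, 2), Pow(-19982, Rational(1, 2)))) = Add(-3, Mul(Rational(1, 2), Mul(I, Pow(19982, Rational(1, 2))))) = Add(-3, Mul(Rational(1, 2), I, Pow(19982, Rational(1, 2)))) ≈ Add(-3.0000, Mul(70.679, I)))
Function('o')(l) = Add(Mul(-1, Pow(l, 2)), Mul(Rational(-100, 9), l)) (Function('o')(l) = Add(Mul(Mul(Mul(Rational(5, 9), l), 1), -20), Mul(-1, Pow(l, 2))) = Add(Mul(Mul(Rational(5, 9), l), -20), Mul(-1, Pow(l, 2))) = Add(Mul(Rational(-100, 9), l), Mul(-1, Pow(l, 2))) = Add(Mul(-1, Pow(l, 2)), Mul(Rational(-100, 9), l)))
Pow(Add(C, Function('o')(132)), Rational(1, 2)) = Pow(Add(Add(-3, Mul(Rational(1, 2), I, Pow(19982, Rational(1, 2)))), Mul(Rational(1, 9), 132, Add(-100, Mul(-9, 132)))), Rational(1, 2)) = Pow(Add(Add(-3, Mul(Rational(1, 2), I, Pow(19982, Rational(1, 2)))), Mul(Rational(1, 9), 132, Add(-100, -1188))), Rational(1, 2)) = Pow(Add(Add(-3, Mul(Rational(1, 2), I, Pow(19982, Rational(1, 2)))), Mul(Rational(1, 9), 132, -1288)), Rational(1, 2)) = Pow(Add(Add(-3, Mul(Rational(1, 2), I, Pow(19982, Rational(1, 2)))), Rational(-56672, 3)), Rational(1, 2)) = Pow(Add(Rational(-56681, 3), Mul(Rational(1, 2), I, Pow(19982, Rational(1, 2)))), Rational(1, 2))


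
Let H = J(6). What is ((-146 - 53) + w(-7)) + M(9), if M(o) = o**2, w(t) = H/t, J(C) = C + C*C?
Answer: -124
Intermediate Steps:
J(C) = C + C**2
H = 42 (H = 6*(1 + 6) = 6*7 = 42)
w(t) = 42/t
((-146 - 53) + w(-7)) + M(9) = ((-146 - 53) + 42/(-7)) + 9**2 = (-199 + 42*(-1/7)) + 81 = (-199 - 6) + 81 = -205 + 81 = -124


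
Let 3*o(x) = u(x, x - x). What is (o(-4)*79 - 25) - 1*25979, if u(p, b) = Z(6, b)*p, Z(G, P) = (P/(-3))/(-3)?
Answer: -26004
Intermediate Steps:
Z(G, P) = P/9 (Z(G, P) = (P*(-⅓))*(-⅓) = -P/3*(-⅓) = P/9)
u(p, b) = b*p/9 (u(p, b) = (b/9)*p = b*p/9)
o(x) = 0 (o(x) = ((x - x)*x/9)/3 = ((⅑)*0*x)/3 = (⅓)*0 = 0)
(o(-4)*79 - 25) - 1*25979 = (0*79 - 25) - 1*25979 = (0 - 25) - 25979 = -25 - 25979 = -26004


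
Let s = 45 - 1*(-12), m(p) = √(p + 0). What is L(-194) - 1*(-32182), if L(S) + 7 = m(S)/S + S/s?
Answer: 1833781/57 - I*√194/194 ≈ 32172.0 - 0.071796*I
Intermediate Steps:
m(p) = √p
s = 57 (s = 45 + 12 = 57)
L(S) = -7 + S^(-½) + S/57 (L(S) = -7 + (√S/S + S/57) = -7 + (S^(-½) + S*(1/57)) = -7 + (S^(-½) + S/57) = -7 + S^(-½) + S/57)
L(-194) - 1*(-32182) = (-7 + (-194)^(-½) + (1/57)*(-194)) - 1*(-32182) = (-7 - I*√194/194 - 194/57) + 32182 = (-593/57 - I*√194/194) + 32182 = 1833781/57 - I*√194/194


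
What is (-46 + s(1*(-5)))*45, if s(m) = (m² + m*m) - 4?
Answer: 0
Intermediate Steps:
s(m) = -4 + 2*m² (s(m) = (m² + m²) - 4 = 2*m² - 4 = -4 + 2*m²)
(-46 + s(1*(-5)))*45 = (-46 + (-4 + 2*(1*(-5))²))*45 = (-46 + (-4 + 2*(-5)²))*45 = (-46 + (-4 + 2*25))*45 = (-46 + (-4 + 50))*45 = (-46 + 46)*45 = 0*45 = 0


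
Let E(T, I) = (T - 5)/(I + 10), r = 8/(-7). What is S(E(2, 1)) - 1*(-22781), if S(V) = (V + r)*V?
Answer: 19295834/847 ≈ 22781.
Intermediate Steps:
r = -8/7 (r = 8*(-⅐) = -8/7 ≈ -1.1429)
E(T, I) = (-5 + T)/(10 + I)
S(V) = V*(-8/7 + V) (S(V) = (V - 8/7)*V = (-8/7 + V)*V = V*(-8/7 + V))
S(E(2, 1)) - 1*(-22781) = ((-5 + 2)/(10 + 1))*(-8 + 7*((-5 + 2)/(10 + 1)))/7 - 1*(-22781) = (-3/11)*(-8 + 7*(-3/11))/7 + 22781 = ((1/11)*(-3))*(-8 + 7*((1/11)*(-3)))/7 + 22781 = (⅐)*(-3/11)*(-8 + 7*(-3/11)) + 22781 = (⅐)*(-3/11)*(-8 - 21/11) + 22781 = (⅐)*(-3/11)*(-109/11) + 22781 = 327/847 + 22781 = 19295834/847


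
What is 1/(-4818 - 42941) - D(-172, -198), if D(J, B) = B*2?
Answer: 18912563/47759 ≈ 396.00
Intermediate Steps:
D(J, B) = 2*B
1/(-4818 - 42941) - D(-172, -198) = 1/(-4818 - 42941) - 2*(-198) = 1/(-47759) - 1*(-396) = -1/47759 + 396 = 18912563/47759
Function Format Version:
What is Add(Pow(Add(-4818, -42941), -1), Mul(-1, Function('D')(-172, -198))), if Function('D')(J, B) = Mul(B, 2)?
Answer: Rational(18912563, 47759) ≈ 396.00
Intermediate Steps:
Function('D')(J, B) = Mul(2, B)
Add(Pow(Add(-4818, -42941), -1), Mul(-1, Function('D')(-172, -198))) = Add(Pow(Add(-4818, -42941), -1), Mul(-1, Mul(2, -198))) = Add(Pow(-47759, -1), Mul(-1, -396)) = Add(Rational(-1, 47759), 396) = Rational(18912563, 47759)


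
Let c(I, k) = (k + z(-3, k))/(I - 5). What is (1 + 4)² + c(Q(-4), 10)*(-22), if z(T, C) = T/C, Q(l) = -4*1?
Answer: 2192/45 ≈ 48.711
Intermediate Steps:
Q(l) = -4
c(I, k) = (k - 3/k)/(-5 + I) (c(I, k) = (k - 3/k)/(I - 5) = (k - 3/k)/(-5 + I))
(1 + 4)² + c(Q(-4), 10)*(-22) = (1 + 4)² + ((-3 + 10²)/(10*(-5 - 4)))*(-22) = 5² + ((⅒)*(-3 + 100)/(-9))*(-22) = 25 + ((⅒)*(-⅑)*97)*(-22) = 25 - 97/90*(-22) = 25 + 1067/45 = 2192/45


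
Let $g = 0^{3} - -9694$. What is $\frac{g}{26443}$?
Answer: $\frac{9694}{26443} \approx 0.3666$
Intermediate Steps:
$g = 9694$ ($g = 0 + 9694 = 9694$)
$\frac{g}{26443} = \frac{9694}{26443}$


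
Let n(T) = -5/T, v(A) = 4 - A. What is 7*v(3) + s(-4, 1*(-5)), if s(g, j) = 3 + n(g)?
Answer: 45/4 ≈ 11.250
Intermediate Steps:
s(g, j) = 3 - 5/g
7*v(3) + s(-4, 1*(-5)) = 7*(4 - 1*3) + (3 - 5/(-4)) = 7*(4 - 3) + (3 - 5*(-1/4)) = 7*1 + (3 + 5/4) = 7 + 17/4 = 45/4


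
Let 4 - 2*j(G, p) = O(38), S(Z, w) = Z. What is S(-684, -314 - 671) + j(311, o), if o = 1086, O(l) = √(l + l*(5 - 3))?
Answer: -682 - √114/2 ≈ -687.34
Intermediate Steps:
O(l) = √3*√l (O(l) = √(l + l*2) = √(l + 2*l) = √(3*l) = √3*√l)
j(G, p) = 2 - √114/2 (j(G, p) = 2 - √3*√38/2 = 2 - √114/2)
S(-684, -314 - 671) + j(311, o) = -684 + (2 - √114/2) = -682 - √114/2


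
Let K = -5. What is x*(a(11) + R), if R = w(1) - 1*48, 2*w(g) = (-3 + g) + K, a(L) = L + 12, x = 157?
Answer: -8949/2 ≈ -4474.5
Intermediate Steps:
a(L) = 12 + L
w(g) = -4 + g/2 (w(g) = ((-3 + g) - 5)/2 = (-8 + g)/2 = -4 + g/2)
R = -103/2 (R = (-4 + (1/2)*1) - 1*48 = (-4 + 1/2) - 48 = -7/2 - 48 = -103/2 ≈ -51.500)
x*(a(11) + R) = 157*((12 + 11) - 103/2) = 157*(23 - 103/2) = 157*(-57/2) = -8949/2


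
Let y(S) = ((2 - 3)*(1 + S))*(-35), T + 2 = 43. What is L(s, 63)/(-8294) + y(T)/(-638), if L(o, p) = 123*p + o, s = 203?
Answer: -13531/4147 ≈ -3.2628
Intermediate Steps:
T = 41 (T = -2 + 43 = 41)
y(S) = 35 + 35*S (y(S) = -(1 + S)*(-35) = (-1 - S)*(-35) = 35 + 35*S)
L(o, p) = o + 123*p
L(s, 63)/(-8294) + y(T)/(-638) = (203 + 123*63)/(-8294) + (35 + 35*41)/(-638) = (203 + 7749)*(-1/8294) + (35 + 1435)*(-1/638) = 7952*(-1/8294) + 1470*(-1/638) = -3976/4147 - 735/319 = -13531/4147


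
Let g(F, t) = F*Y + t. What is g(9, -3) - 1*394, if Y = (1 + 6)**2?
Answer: 44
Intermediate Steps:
Y = 49 (Y = 7**2 = 49)
g(F, t) = t + 49*F (g(F, t) = F*49 + t = 49*F + t = t + 49*F)
g(9, -3) - 1*394 = (-3 + 49*9) - 1*394 = (-3 + 441) - 394 = 438 - 394 = 44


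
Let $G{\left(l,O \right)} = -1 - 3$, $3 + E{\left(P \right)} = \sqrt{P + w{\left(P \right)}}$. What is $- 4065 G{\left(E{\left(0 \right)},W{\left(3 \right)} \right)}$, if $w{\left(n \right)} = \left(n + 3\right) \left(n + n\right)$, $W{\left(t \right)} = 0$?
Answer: $16260$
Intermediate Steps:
$w{\left(n \right)} = 2 n \left(3 + n\right)$ ($w{\left(n \right)} = \left(3 + n\right) 2 n = 2 n \left(3 + n\right)$)
$E{\left(P \right)} = -3 + \sqrt{P + 2 P \left(3 + P\right)}$
$G{\left(l,O \right)} = -4$ ($G{\left(l,O \right)} = -1 - 3 = -4$)
$- 4065 G{\left(E{\left(0 \right)},W{\left(3 \right)} \right)} = \left(-4065\right) \left(-4\right) = 16260$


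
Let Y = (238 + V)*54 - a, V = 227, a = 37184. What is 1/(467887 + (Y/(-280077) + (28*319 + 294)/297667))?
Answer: 83369680359/39007595812153193 ≈ 2.1373e-6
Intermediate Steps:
Y = -12074 (Y = (238 + 227)*54 - 1*37184 = 465*54 - 37184 = 25110 - 37184 = -12074)
1/(467887 + (Y/(-280077) + (28*319 + 294)/297667)) = 1/(467887 + (-12074/(-280077) + (28*319 + 294)/297667)) = 1/(467887 + (-12074*(-1/280077) + (8932 + 294)*(1/297667))) = 1/(467887 + (12074/280077 + 9226*(1/297667))) = 1/(467887 + (12074/280077 + 9226/297667)) = 1/(467887 + 6178021760/83369680359) = 1/(39007595812153193/83369680359) = 83369680359/39007595812153193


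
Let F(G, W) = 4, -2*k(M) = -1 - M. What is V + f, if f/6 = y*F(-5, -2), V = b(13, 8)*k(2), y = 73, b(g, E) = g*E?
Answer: 1908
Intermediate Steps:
k(M) = 1/2 + M/2 (k(M) = -(-1 - M)/2 = 1/2 + M/2)
b(g, E) = E*g
V = 156 (V = (8*13)*(1/2 + (1/2)*2) = 104*(1/2 + 1) = 104*(3/2) = 156)
f = 1752 (f = 6*(73*4) = 6*292 = 1752)
V + f = 156 + 1752 = 1908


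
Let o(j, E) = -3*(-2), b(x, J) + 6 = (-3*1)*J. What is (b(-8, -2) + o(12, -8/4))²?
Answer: 36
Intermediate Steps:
b(x, J) = -6 - 3*J (b(x, J) = -6 + (-3*1)*J = -6 - 3*J)
o(j, E) = 6
(b(-8, -2) + o(12, -8/4))² = ((-6 - 3*(-2)) + 6)² = ((-6 + 6) + 6)² = (0 + 6)² = 6² = 36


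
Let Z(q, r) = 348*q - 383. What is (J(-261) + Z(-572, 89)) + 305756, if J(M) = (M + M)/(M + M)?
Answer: 106318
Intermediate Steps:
J(M) = 1 (J(M) = (2*M)/((2*M)) = (2*M)*(1/(2*M)) = 1)
Z(q, r) = -383 + 348*q
(J(-261) + Z(-572, 89)) + 305756 = (1 + (-383 + 348*(-572))) + 305756 = (1 + (-383 - 199056)) + 305756 = (1 - 199439) + 305756 = -199438 + 305756 = 106318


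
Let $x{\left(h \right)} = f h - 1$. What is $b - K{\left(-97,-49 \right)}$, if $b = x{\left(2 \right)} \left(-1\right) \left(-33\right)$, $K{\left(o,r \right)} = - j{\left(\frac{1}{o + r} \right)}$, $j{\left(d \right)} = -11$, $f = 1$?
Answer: $22$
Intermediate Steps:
$x{\left(h \right)} = -1 + h$ ($x{\left(h \right)} = 1 h - 1 = h - 1 = -1 + h$)
$K{\left(o,r \right)} = 11$ ($K{\left(o,r \right)} = \left(-1\right) \left(-11\right) = 11$)
$b = 33$ ($b = \left(-1 + 2\right) \left(-1\right) \left(-33\right) = 1 \left(-1\right) \left(-33\right) = \left(-1\right) \left(-33\right) = 33$)
$b - K{\left(-97,-49 \right)} = 33 - 11 = 22$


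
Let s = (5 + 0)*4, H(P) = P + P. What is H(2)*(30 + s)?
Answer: 200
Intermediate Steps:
H(P) = 2*P
s = 20 (s = 5*4 = 20)
H(2)*(30 + s) = (2*2)*(30 + 20) = 4*50 = 200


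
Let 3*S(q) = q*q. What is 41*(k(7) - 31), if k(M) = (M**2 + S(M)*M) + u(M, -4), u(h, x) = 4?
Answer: 16769/3 ≈ 5589.7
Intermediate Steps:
S(q) = q**2/3 (S(q) = (q*q)/3 = q**2/3)
k(M) = 4 + M**2 + M**3/3 (k(M) = (M**2 + (M**2/3)*M) + 4 = (M**2 + M**3/3) + 4 = 4 + M**2 + M**3/3)
41*(k(7) - 31) = 41*((4 + 7**2 + (1/3)*7**3) - 31) = 41*((4 + 49 + (1/3)*343) - 31) = 41*((4 + 49 + 343/3) - 31) = 41*(502/3 - 31) = 41*(409/3) = 16769/3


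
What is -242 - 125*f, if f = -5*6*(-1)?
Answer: -3992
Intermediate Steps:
f = 30 (f = -30*(-1) = 30)
-242 - 125*f = -242 - 125*30 = -242 - 3750 = -3992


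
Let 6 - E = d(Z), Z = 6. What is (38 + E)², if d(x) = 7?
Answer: 1369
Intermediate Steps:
E = -1 (E = 6 - 1*7 = 6 - 7 = -1)
(38 + E)² = (38 - 1)² = 37² = 1369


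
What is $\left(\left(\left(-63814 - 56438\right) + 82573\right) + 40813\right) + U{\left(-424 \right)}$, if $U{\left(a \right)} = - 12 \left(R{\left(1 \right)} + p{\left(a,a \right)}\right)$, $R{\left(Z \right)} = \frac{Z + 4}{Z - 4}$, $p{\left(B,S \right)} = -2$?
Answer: $3178$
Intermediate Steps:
$R{\left(Z \right)} = \frac{4 + Z}{-4 + Z}$
$U{\left(a \right)} = 44$ ($U{\left(a \right)} = - 12 \left(\frac{4 + 1}{-4 + 1} - 2\right) = - 12 \left(\frac{1}{-3} \cdot 5 - 2\right) = - 12 \left(\left(- \frac{1}{3}\right) 5 - 2\right) = - 12 \left(- \frac{5}{3} - 2\right) = \left(-12\right) \left(- \frac{11}{3}\right) = 44$)
$\left(\left(\left(-63814 - 56438\right) + 82573\right) + 40813\right) + U{\left(-424 \right)} = \left(\left(\left(-63814 - 56438\right) + 82573\right) + 40813\right) + 44 = \left(\left(-120252 + 82573\right) + 40813\right) + 44 = \left(-37679 + 40813\right) + 44 = 3134 + 44 = 3178$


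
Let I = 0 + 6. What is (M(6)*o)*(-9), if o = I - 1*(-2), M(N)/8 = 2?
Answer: -1152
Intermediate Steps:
M(N) = 16 (M(N) = 8*2 = 16)
I = 6
o = 8 (o = 6 - 1*(-2) = 6 + 2 = 8)
(M(6)*o)*(-9) = (16*8)*(-9) = 128*(-9) = -1152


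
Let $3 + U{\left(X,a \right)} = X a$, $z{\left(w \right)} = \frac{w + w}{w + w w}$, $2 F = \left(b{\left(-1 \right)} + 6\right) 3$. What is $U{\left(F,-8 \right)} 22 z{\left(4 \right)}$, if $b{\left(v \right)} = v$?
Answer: $- \frac{2772}{5} \approx -554.4$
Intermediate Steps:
$F = \frac{15}{2}$ ($F = \frac{\left(-1 + 6\right) 3}{2} = \frac{5 \cdot 3}{2} = \frac{1}{2} \cdot 15 = \frac{15}{2} \approx 7.5$)
$z{\left(w \right)} = \frac{2 w}{w + w^{2}}$
$U{\left(X,a \right)} = -3 + X a$
$U{\left(F,-8 \right)} 22 z{\left(4 \right)} = \left(-3 + \frac{15}{2} \left(-8\right)\right) 22 \frac{2}{1 + 4} = \left(-3 - 60\right) 22 \cdot \frac{2}{5} = \left(-63\right) 22 \cdot 2 \cdot \frac{1}{5} = \left(-1386\right) \frac{2}{5} = - \frac{2772}{5}$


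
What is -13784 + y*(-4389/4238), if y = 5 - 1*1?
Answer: -29217074/2119 ≈ -13788.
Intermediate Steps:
y = 4 (y = 5 - 1 = 4)
-13784 + y*(-4389/4238) = -13784 + 4*(-4389/4238) = -13784 - 8778/2119 = -29217074/2119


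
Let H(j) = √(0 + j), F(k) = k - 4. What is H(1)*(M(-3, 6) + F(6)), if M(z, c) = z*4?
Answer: -10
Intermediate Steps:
M(z, c) = 4*z
F(k) = -4 + k
H(j) = √j
H(1)*(M(-3, 6) + F(6)) = √1*(4*(-3) + (-4 + 6)) = 1*(-12 + 2) = 1*(-10) = -10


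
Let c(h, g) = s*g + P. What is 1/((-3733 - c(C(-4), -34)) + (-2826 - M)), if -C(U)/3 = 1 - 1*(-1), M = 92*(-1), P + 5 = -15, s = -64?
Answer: -1/8623 ≈ -0.00011597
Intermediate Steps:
P = -20 (P = -5 - 15 = -20)
M = -92
C(U) = -6 (C(U) = -3*(1 - 1*(-1)) = -3*(1 + 1) = -3*2 = -6)
c(h, g) = -20 - 64*g (c(h, g) = -64*g - 20 = -20 - 64*g)
1/((-3733 - c(C(-4), -34)) + (-2826 - M)) = 1/((-3733 - (-20 - 64*(-34))) + (-2826 - 1*(-92))) = 1/((-3733 - (-20 + 2176)) + (-2826 + 92)) = 1/((-3733 - 1*2156) - 2734) = 1/((-3733 - 2156) - 2734) = 1/(-5889 - 2734) = 1/(-8623) = -1/8623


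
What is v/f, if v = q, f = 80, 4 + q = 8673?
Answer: 8669/80 ≈ 108.36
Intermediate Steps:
q = 8669 (q = -4 + 8673 = 8669)
v = 8669
v/f = 8669/80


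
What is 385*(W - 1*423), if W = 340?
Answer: -31955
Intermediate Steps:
385*(W - 1*423) = 385*(340 - 1*423) = 385*(340 - 423) = 385*(-83) = -31955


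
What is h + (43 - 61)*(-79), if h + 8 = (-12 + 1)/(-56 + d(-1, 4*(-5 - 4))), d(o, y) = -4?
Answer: 84851/60 ≈ 1414.2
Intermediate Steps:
h = -469/60 (h = -8 + (-12 + 1)/(-56 - 4) = -8 - 11/(-60) = -8 - 11*(-1/60) = -8 + 11/60 = -469/60 ≈ -7.8167)
h + (43 - 61)*(-79) = -469/60 + (43 - 61)*(-79) = -469/60 - 18*(-79) = -469/60 + 1422 = 84851/60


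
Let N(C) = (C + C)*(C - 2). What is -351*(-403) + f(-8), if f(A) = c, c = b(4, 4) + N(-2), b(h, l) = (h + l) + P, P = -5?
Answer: 141472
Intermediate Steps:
N(C) = 2*C*(-2 + C) (N(C) = (2*C)*(-2 + C) = 2*C*(-2 + C))
b(h, l) = -5 + h + l (b(h, l) = (h + l) - 5 = -5 + h + l)
c = 19 (c = (-5 + 4 + 4) + 2*(-2)*(-2 - 2) = 3 + 2*(-2)*(-4) = 3 + 16 = 19)
f(A) = 19
-351*(-403) + f(-8) = -351*(-403) + 19 = 141453 + 19 = 141472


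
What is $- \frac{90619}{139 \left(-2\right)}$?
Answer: $\frac{90619}{278} \approx 325.97$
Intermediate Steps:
$- \frac{90619}{139 \left(-2\right)} = - \frac{90619}{-278} = - \frac{90619 \left(-1\right)}{278} = \left(-1\right) \left(- \frac{90619}{278}\right) = \frac{90619}{278}$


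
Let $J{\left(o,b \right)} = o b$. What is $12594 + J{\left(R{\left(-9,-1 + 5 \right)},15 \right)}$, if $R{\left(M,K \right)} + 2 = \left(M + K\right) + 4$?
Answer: $12549$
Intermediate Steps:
$R{\left(M,K \right)} = 2 + K + M$ ($R{\left(M,K \right)} = -2 + \left(\left(M + K\right) + 4\right) = -2 + \left(\left(K + M\right) + 4\right) = -2 + \left(4 + K + M\right) = 2 + K + M$)
$J{\left(o,b \right)} = b o$
$12594 + J{\left(R{\left(-9,-1 + 5 \right)},15 \right)} = 12594 + 15 \left(2 + \left(-1 + 5\right) - 9\right) = 12594 + 15 \left(2 + 4 - 9\right) = 12594 + 15 \left(-3\right) = 12594 - 45 = 12549$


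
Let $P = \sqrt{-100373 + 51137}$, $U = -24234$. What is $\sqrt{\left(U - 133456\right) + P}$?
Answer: $\sqrt{-157690 + 2 i \sqrt{12309}} \approx 0.279 + 397.1 i$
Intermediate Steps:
$P = 2 i \sqrt{12309}$ ($P = \sqrt{-49236} = 2 i \sqrt{12309} \approx 221.89 i$)
$\sqrt{\left(U - 133456\right) + P} = \sqrt{\left(-24234 - 133456\right) + 2 i \sqrt{12309}} = \sqrt{-157690 + 2 i \sqrt{12309}}$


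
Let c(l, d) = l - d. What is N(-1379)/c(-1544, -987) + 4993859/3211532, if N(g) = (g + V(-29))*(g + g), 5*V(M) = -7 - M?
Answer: -60863038427173/8944116620 ≈ -6804.8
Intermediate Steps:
V(M) = -7/5 - M/5 (V(M) = (-7 - M)/5 = -7/5 - M/5)
N(g) = 2*g*(22/5 + g) (N(g) = (g + (-7/5 - 1/5*(-29)))*(g + g) = (g + (-7/5 + 29/5))*(2*g) = (g + 22/5)*(2*g) = (22/5 + g)*(2*g) = 2*g*(22/5 + g))
N(-1379)/c(-1544, -987) + 4993859/3211532 = ((2/5)*(-1379)*(22 + 5*(-1379)))/(-1544 - 1*(-987)) + 4993859/3211532 = ((2/5)*(-1379)*(22 - 6895))/(-1544 + 987) + 4993859*(1/3211532) = ((2/5)*(-1379)*(-6873))/(-557) + 4993859/3211532 = (18955734/5)*(-1/557) + 4993859/3211532 = -18955734/2785 + 4993859/3211532 = -60863038427173/8944116620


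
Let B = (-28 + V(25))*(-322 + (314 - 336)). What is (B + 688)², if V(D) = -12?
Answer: 208744704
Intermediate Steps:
B = 13760 (B = (-28 - 12)*(-322 + (314 - 336)) = -40*(-322 - 22) = -40*(-344) = 13760)
(B + 688)² = (13760 + 688)² = 14448² = 208744704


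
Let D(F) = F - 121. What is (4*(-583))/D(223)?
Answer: -1166/51 ≈ -22.863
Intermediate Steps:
D(F) = -121 + F
(4*(-583))/D(223) = (4*(-583))/(-121 + 223) = -2332/102 = -2332*1/102 = -1166/51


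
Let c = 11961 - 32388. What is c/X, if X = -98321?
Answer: 20427/98321 ≈ 0.20776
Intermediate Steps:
c = -20427
c/X = -20427/(-98321) = -20427*(-1/98321) = 20427/98321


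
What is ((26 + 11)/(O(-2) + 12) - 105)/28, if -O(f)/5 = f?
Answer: -2273/616 ≈ -3.6899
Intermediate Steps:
O(f) = -5*f
((26 + 11)/(O(-2) + 12) - 105)/28 = ((26 + 11)/(-5*(-2) + 12) - 105)/28 = (37/(10 + 12) - 105)*(1/28) = (37/22 - 105)*(1/28) = -2273/22*1/28 = -2273/616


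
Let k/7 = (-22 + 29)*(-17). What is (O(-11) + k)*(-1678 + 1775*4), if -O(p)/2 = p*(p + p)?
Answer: -7140774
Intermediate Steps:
O(p) = -4*p**2 (O(p) = -2*p*(p + p) = -2*p*2*p = -4*p**2)
k = -833 (k = 7*((-22 + 29)*(-17)) = 7*(7*(-17)) = 7*(-119) = -833)
(O(-11) + k)*(-1678 + 1775*4) = (-4*(-11)**2 - 833)*(-1678 + 1775*4) = (-4*121 - 833)*(-1678 + 7100) = (-484 - 833)*5422 = -1317*5422 = -7140774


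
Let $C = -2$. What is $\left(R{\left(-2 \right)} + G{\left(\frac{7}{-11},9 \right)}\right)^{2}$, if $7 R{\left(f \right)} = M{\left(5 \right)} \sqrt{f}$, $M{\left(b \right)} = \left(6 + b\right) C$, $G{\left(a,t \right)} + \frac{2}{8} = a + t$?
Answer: $\frac{4370953}{94864} - 51 i \sqrt{2} \approx 46.076 - 72.125 i$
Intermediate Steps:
$G{\left(a,t \right)} = - \frac{1}{4} + a + t$ ($G{\left(a,t \right)} = - \frac{1}{4} + \left(a + t\right) = - \frac{1}{4} + a + t$)
$M{\left(b \right)} = -12 - 2 b$ ($M{\left(b \right)} = \left(6 + b\right) \left(-2\right) = -12 - 2 b$)
$R{\left(f \right)} = - \frac{22 \sqrt{f}}{7}$ ($R{\left(f \right)} = \frac{\left(-12 - 10\right) \sqrt{f}}{7} = \frac{\left(-22\right) \sqrt{f}}{7} = - \frac{22 \sqrt{f}}{7}$)
$\left(R{\left(-2 \right)} + G{\left(\frac{7}{-11},9 \right)}\right)^{2} = \left(- \frac{22 \sqrt{-2}}{7} + \left(- \frac{1}{4} + \frac{7}{-11} + 9\right)\right)^{2} = \left(- \frac{22 i \sqrt{2}}{7} + \left(- \frac{1}{4} + 7 \left(- \frac{1}{11}\right) + 9\right)\right)^{2} = \left(- \frac{22 i \sqrt{2}}{7} - - \frac{357}{44}\right)^{2} = \left(- \frac{22 i \sqrt{2}}{7} + \frac{357}{44}\right)^{2} = \left(\frac{357}{44} - \frac{22 i \sqrt{2}}{7}\right)^{2}$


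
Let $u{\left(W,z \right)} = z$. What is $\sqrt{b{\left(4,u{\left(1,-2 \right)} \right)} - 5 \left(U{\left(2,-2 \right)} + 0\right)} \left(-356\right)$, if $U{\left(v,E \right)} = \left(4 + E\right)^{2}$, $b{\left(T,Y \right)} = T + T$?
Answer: $- 712 i \sqrt{3} \approx - 1233.2 i$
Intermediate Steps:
$b{\left(T,Y \right)} = 2 T$
$\sqrt{b{\left(4,u{\left(1,-2 \right)} \right)} - 5 \left(U{\left(2,-2 \right)} + 0\right)} \left(-356\right) = \sqrt{2 \cdot 4 - 5 \left(\left(4 - 2\right)^{2} + 0\right)} \left(-356\right) = \sqrt{8 - 5 \left(2^{2} + 0\right)} \left(-356\right) = \sqrt{8 - 5 \left(4 + 0\right)} \left(-356\right) = \sqrt{8 - 20} \left(-356\right) = \sqrt{-12} \left(-356\right) = 2 i \sqrt{3} \left(-356\right) = - 712 i \sqrt{3}$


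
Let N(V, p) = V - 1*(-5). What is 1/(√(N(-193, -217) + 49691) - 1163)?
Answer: -1163/1303066 - √49503/1303066 ≈ -0.0010633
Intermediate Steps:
N(V, p) = 5 + V (N(V, p) = V + 5 = 5 + V)
1/(√(N(-193, -217) + 49691) - 1163) = 1/(√((5 - 193) + 49691) - 1163) = 1/(√(-188 + 49691) - 1163) = 1/(√49503 - 1163) = 1/(-1163 + √49503)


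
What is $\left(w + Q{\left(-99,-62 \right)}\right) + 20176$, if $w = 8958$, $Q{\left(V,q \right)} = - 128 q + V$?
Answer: $36971$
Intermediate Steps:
$Q{\left(V,q \right)} = V - 128 q$
$\left(w + Q{\left(-99,-62 \right)}\right) + 20176 = \left(8958 - -7837\right) + 20176 = \left(8958 + \left(-99 + 7936\right)\right) + 20176 = \left(8958 + 7837\right) + 20176 = 16795 + 20176 = 36971$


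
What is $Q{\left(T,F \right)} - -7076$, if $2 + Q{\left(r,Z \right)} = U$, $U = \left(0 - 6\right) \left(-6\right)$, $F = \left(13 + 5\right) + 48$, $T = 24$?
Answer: $7110$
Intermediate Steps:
$F = 66$ ($F = 18 + 48 = 66$)
$U = 36$ ($U = \left(-6\right) \left(-6\right) = 36$)
$Q{\left(r,Z \right)} = 34$ ($Q{\left(r,Z \right)} = -2 + 36 = 34$)
$Q{\left(T,F \right)} - -7076 = 34 - -7076 = 34 + 7076 = 7110$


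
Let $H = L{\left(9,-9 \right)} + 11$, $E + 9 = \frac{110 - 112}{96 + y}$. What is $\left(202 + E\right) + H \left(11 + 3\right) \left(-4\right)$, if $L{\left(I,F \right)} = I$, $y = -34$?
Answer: $- \frac{28738}{31} \approx -927.03$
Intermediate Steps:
$E = - \frac{280}{31}$ ($E = -9 + \frac{110 - 112}{96 - 34} = -9 - \frac{2}{62} = -9 - \frac{1}{31} = - \frac{280}{31} \approx -9.0323$)
$H = 20$ ($H = 9 + 11 = 20$)
$\left(202 + E\right) + H \left(11 + 3\right) \left(-4\right) = \left(202 - \frac{280}{31}\right) + 20 \left(11 + 3\right) \left(-4\right) = \frac{5982}{31} + 20 \cdot 14 \left(-4\right) = \frac{5982}{31} + 20 \left(-56\right) = \frac{5982}{31} - 1120 = - \frac{28738}{31}$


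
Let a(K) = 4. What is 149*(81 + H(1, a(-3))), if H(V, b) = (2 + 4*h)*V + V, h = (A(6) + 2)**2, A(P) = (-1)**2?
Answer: 17880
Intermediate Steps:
A(P) = 1
h = 9 (h = (1 + 2)**2 = 3**2 = 9)
H(V, b) = 39*V (H(V, b) = (2 + 4*9)*V + V = (2 + 36)*V + V = 38*V + V = 39*V)
149*(81 + H(1, a(-3))) = 149*(81 + 39*1) = 149*(81 + 39) = 149*120 = 17880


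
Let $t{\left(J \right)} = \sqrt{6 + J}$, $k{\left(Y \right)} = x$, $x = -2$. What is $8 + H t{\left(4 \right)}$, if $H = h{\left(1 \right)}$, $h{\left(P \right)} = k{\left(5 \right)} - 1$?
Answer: $8 - 3 \sqrt{10} \approx -1.4868$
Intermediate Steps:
$k{\left(Y \right)} = -2$
$h{\left(P \right)} = -3$ ($h{\left(P \right)} = -2 - 1 = -3$)
$H = -3$
$8 + H t{\left(4 \right)} = 8 - 3 \sqrt{6 + 4} = 8 - 3 \sqrt{10}$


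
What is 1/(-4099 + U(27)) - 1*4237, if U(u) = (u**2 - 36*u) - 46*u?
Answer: -23659409/5584 ≈ -4237.0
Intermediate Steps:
U(u) = u**2 - 82*u
1/(-4099 + U(27)) - 1*4237 = 1/(-4099 + 27*(-82 + 27)) - 1*4237 = 1/(-4099 + 27*(-55)) - 4237 = 1/(-4099 - 1485) - 4237 = 1/(-5584) - 4237 = -1/5584 - 4237 = -23659409/5584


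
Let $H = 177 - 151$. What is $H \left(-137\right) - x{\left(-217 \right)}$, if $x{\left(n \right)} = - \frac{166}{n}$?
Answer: $- \frac{773120}{217} \approx -3562.8$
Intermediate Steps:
$H = 26$
$H \left(-137\right) - x{\left(-217 \right)} = 26 \left(-137\right) - - \frac{166}{-217} = -3562 - \left(-166\right) \left(- \frac{1}{217}\right) = -3562 - \frac{166}{217} = - \frac{773120}{217}$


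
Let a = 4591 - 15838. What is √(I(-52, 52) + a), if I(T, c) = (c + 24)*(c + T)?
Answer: I*√11247 ≈ 106.05*I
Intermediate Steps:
I(T, c) = (24 + c)*(T + c)
a = -11247
√(I(-52, 52) + a) = √((52² + 24*(-52) + 24*52 - 52*52) - 11247) = √((2704 - 1248 + 1248 - 2704) - 11247) = √(0 - 11247) = √(-11247) = I*√11247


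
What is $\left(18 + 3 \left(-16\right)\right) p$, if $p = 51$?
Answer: $-1530$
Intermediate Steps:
$\left(18 + 3 \left(-16\right)\right) p = \left(18 + 3 \left(-16\right)\right) 51 = \left(18 - 48\right) 51 = \left(-30\right) 51 = -1530$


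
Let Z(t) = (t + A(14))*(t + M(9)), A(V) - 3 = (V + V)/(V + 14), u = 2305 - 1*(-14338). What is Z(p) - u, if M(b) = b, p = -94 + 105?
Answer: -16343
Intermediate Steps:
p = 11
u = 16643 (u = 2305 + 14338 = 16643)
A(V) = 3 + 2*V/(14 + V) (A(V) = 3 + (V + V)/(V + 14) = 3 + (2*V)/(14 + V) = 3 + 2*V/(14 + V))
Z(t) = (4 + t)*(9 + t) (Z(t) = (t + (42 + 5*14)/(14 + 14))*(t + 9) = (t + (42 + 70)/28)*(9 + t) = (t + (1/28)*112)*(9 + t) = (t + 4)*(9 + t) = (4 + t)*(9 + t))
Z(p) - u = (36 + 11**2 + 13*11) - 1*16643 = (36 + 121 + 143) - 16643 = 300 - 16643 = -16343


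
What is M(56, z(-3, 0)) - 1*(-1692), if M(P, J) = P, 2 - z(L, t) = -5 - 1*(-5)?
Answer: 1748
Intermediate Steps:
z(L, t) = 2 (z(L, t) = 2 - (-5 - 1*(-5)) = 2 - (-5 + 5) = 2 - 1*0 = 2 + 0 = 2)
M(56, z(-3, 0)) - 1*(-1692) = 56 - 1*(-1692) = 56 + 1692 = 1748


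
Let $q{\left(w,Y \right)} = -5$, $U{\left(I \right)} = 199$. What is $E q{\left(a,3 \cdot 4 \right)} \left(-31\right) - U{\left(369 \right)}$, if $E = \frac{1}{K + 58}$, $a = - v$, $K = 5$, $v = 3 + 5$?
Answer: $- \frac{12382}{63} \approx -196.54$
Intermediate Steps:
$v = 8$
$a = -8$ ($a = \left(-1\right) 8 = -8$)
$E = \frac{1}{63}$ ($E = \frac{1}{5 + 58} = \frac{1}{63} \approx 0.015873$)
$E q{\left(a,3 \cdot 4 \right)} \left(-31\right) - U{\left(369 \right)} = \frac{1}{63} \left(-5\right) \left(-31\right) - 199 = \left(- \frac{5}{63}\right) \left(-31\right) - 199 = \frac{155}{63} - 199 = - \frac{12382}{63}$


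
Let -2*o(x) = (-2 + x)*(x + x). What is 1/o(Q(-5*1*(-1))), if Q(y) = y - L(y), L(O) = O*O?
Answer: -1/440 ≈ -0.0022727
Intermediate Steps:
L(O) = O²
Q(y) = y - y²
o(x) = -x*(-2 + x) (o(x) = -(-2 + x)*(x + x)/2 = -(-2 + x)*2*x/2 = -x*(-2 + x))
1/o(Q(-5*1*(-1))) = 1/(((-5*1*(-1))*(1 - (-5*1)*(-1)))*(2 - -5*1*(-1)*(1 - (-5*1)*(-1)))) = 1/(((-5*(-1))*(1 - (-5)*(-1)))*(2 - (-5*(-1))*(1 - (-5)*(-1)))) = 1/((5*(1 - 1*5))*(2 - 5*(1 - 1*5))) = 1/((5*(1 - 5))*(2 - 5*(1 - 5))) = 1/((5*(-4))*(2 - 5*(-4))) = 1/(-20*(2 - 1*(-20))) = 1/(-20*(2 + 20)) = 1/(-20*22) = 1/(-440) = -1/440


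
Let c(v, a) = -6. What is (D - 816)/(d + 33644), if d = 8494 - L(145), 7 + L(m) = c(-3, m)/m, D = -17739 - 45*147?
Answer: -3649650/6111031 ≈ -0.59722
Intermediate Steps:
D = -24354 (D = -17739 - 1*6615 = -17739 - 6615 = -24354)
L(m) = -7 - 6/m
d = 1232651/145 (d = 8494 - (-7 - 6/145) = 8494 - 1*(-1021/145) = 8494 + 1021/145 = 1232651/145 ≈ 8501.0)
(D - 816)/(d + 33644) = (-24354 - 816)/(1232651/145 + 33644) = -25170/6111031/145 = -25170*145/6111031 = -3649650/6111031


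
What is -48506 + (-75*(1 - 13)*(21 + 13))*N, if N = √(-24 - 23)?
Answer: -48506 + 30600*I*√47 ≈ -48506.0 + 2.0978e+5*I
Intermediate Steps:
N = I*√47 (N = √(-47) = I*√47 ≈ 6.8557*I)
-48506 + (-75*(1 - 13)*(21 + 13))*N = -48506 + (-75*(1 - 13)*(21 + 13))*(I*√47) = -48506 + (-(-900)*34)*(I*√47) = -48506 + (-75*(-408))*(I*√47) = -48506 + 30600*(I*√47) = -48506 + 30600*I*√47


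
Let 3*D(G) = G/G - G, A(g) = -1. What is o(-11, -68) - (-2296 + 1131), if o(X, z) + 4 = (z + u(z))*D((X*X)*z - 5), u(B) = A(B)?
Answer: -188221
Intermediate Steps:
u(B) = -1
D(G) = ⅓ - G/3 (D(G) = (G/G - G)/3 = (1 - G)/3 = ⅓ - G/3)
o(X, z) = -4 + (-1 + z)*(2 - z*X²/3) (o(X, z) = -4 + (z - 1)*(⅓ - ((X*X)*z - 5)/3) = -4 + (-1 + z)*(⅓ - (X²*z - 5)/3) = -4 + (-1 + z)*(⅓ - (z*X² - 5)/3) = -4 + (-1 + z)*(⅓ - (-5 + z*X²)/3) = -4 + (-1 + z)*(⅓ + (5/3 - z*X²/3)) = -4 + (-1 + z)*(2 - z*X²/3))
o(-11, -68) - (-2296 + 1131) = (-6 - ⅓*(-68)*(-6 - 68*(-11)²) + (⅓)*(-68)*(-11)²) - (-2296 + 1131) = (-6 - ⅓*(-68)*(-6 - 68*121) + (⅓)*(-68)*121) - 1*(-1165) = (-6 - ⅓*(-68)*(-6 - 8228) - 8228/3) + 1165 = (-6 - ⅓*(-68)*(-8234) - 8228/3) + 1165 = (-6 - 559912/3 - 8228/3) + 1165 = -189386 + 1165 = -188221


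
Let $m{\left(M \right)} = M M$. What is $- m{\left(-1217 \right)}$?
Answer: $-1481089$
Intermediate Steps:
$m{\left(M \right)} = M^{2}$
$- m{\left(-1217 \right)} = - \left(-1217\right)^{2} = \left(-1\right) 1481089 = -1481089$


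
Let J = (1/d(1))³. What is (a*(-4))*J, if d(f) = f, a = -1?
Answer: 4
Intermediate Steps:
J = 1 (J = (1/1)³ = 1³ = 1)
(a*(-4))*J = -1*(-4)*1 = 4*1 = 4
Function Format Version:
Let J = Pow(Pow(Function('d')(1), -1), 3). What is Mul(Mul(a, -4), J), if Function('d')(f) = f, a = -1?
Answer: 4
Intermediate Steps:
J = 1 (J = Pow(Pow(1, -1), 3) = Pow(1, 3) = 1)
Mul(Mul(a, -4), J) = Mul(Mul(-1, -4), 1) = Mul(4, 1) = 4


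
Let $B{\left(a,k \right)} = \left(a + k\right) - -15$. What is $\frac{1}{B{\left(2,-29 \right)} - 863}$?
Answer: $- \frac{1}{875} \approx -0.0011429$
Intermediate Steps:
$B{\left(a,k \right)} = 15 + a + k$ ($B{\left(a,k \right)} = \left(a + k\right) + 15 = 15 + a + k$)
$\frac{1}{B{\left(2,-29 \right)} - 863} = \frac{1}{\left(15 + 2 - 29\right) - 863} = \frac{1}{-12 - 863} = \frac{1}{-875} = - \frac{1}{875}$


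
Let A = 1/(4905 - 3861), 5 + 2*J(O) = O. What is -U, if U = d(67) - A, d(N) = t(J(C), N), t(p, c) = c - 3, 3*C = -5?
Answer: -66815/1044 ≈ -63.999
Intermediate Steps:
C = -5/3 (C = (1/3)*(-5) = -5/3 ≈ -1.6667)
J(O) = -5/2 + O/2
A = 1/1044 ≈ 0.00095785
t(p, c) = -3 + c
d(N) = -3 + N
U = 66815/1044 (U = (-3 + 67) - 1*1/1044 = 64 - 1/1044 = 66815/1044 ≈ 63.999)
-U = -1*66815/1044 = -66815/1044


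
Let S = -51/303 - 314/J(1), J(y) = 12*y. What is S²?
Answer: 254689681/367236 ≈ 693.53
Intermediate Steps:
S = -15959/606 (S = -51/303 - 314/(12*1) = -51*1/303 - 314/12 = -17/101 - 314*1/12 = -17/101 - 157/6 = -15959/606 ≈ -26.335)
S² = (-15959/606)² = 254689681/367236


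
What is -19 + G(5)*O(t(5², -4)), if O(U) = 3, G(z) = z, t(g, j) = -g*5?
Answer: -4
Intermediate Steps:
t(g, j) = -5*g
-19 + G(5)*O(t(5², -4)) = -19 + 5*3 = -19 + 15 = -4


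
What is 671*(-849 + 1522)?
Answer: 451583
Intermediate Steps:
671*(-849 + 1522) = 671*673 = 451583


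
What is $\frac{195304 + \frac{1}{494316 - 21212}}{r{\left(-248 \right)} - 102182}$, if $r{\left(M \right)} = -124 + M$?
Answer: $- \frac{92399103617}{48518707616} \approx -1.9044$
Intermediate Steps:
$\frac{195304 + \frac{1}{494316 - 21212}}{r{\left(-248 \right)} - 102182} = \frac{195304 + \frac{1}{494316 - 21212}}{\left(-124 - 248\right) - 102182} = \frac{195304 + \frac{1}{473104}}{-372 - 102182} = \frac{195304 + \frac{1}{473104}}{-102554} = \frac{92399103617}{473104} \left(- \frac{1}{102554}\right) = - \frac{92399103617}{48518707616}$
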